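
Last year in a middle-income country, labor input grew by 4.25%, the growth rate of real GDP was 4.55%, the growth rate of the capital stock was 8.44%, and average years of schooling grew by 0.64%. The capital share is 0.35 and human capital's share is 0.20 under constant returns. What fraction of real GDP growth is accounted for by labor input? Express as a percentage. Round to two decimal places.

Labor's share = 1 − 0.35 − 0.2 = 0.45.
Labor input contributed 0.45 × 4.25 = 1.9125 pp.
Share of growth = 1.9125 / 4.55 × 100 = 42.033%.

42.03%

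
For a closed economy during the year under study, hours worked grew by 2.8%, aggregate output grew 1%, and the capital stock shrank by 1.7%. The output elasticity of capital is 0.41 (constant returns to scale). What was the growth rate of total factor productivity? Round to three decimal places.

Labor's share = 1 − 0.41 = 0.59.
The capital stock: 0.41 × (-1.7) = -0.697 pp.
Hours worked: 0.59 × 2.8 = 1.652 pp.
TFP growth = 1 − 0.955 = 0.045%.

0.045%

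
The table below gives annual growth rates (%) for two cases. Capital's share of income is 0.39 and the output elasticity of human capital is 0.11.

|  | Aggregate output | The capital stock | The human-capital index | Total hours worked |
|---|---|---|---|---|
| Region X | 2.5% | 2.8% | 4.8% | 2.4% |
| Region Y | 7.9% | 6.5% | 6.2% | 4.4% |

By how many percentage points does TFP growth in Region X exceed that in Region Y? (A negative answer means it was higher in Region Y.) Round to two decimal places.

Labor's share = 1 − 0.39 − 0.11 = 0.5.
Region X: TFP = 2.5 − 1.092 − 0.528 − 1.2 = -0.32%.
Region Y: TFP = 7.9 − 2.535 − 0.682 − 2.2 = 2.483%.
Difference = -0.32 − (2.483) = -2.803 pp.

-2.80 percentage points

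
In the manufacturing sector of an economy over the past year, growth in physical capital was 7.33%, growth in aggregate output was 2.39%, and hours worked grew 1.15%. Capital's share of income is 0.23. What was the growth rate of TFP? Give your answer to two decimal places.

-0.18%

Labor's share = 1 − 0.23 = 0.77.
Physical capital: 0.23 × 7.33 = 1.6859 pp.
Hours worked: 0.77 × 1.15 = 0.8855 pp.
TFP growth = 2.39 − 2.5714 = -0.1814%.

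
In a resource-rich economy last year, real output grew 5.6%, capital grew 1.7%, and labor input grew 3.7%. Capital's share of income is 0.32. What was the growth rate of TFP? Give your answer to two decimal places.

2.54%

Labor's share = 1 − 0.32 = 0.68.
Capital: 0.32 × 1.7 = 0.544 pp.
Labor input: 0.68 × 3.7 = 2.516 pp.
TFP growth = 5.6 − 3.06 = 2.54%.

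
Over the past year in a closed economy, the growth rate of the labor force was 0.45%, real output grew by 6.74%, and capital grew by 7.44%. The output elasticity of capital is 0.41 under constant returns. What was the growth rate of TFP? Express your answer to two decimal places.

Labor's share = 1 − 0.41 = 0.59.
Capital: 0.41 × 7.44 = 3.0504 pp.
The labor force: 0.59 × 0.45 = 0.2655 pp.
TFP growth = 6.74 − 3.3159 = 3.4241%.

TFP growth was 3.42%.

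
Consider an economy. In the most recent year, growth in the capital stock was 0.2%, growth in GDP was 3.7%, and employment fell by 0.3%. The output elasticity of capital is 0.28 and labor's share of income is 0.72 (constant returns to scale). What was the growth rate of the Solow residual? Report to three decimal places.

The Solow residual growth was 3.860%.

Labor's share = 1 − 0.28 = 0.72.
The capital stock: 0.28 × 0.2 = 0.056 pp.
Employment: 0.72 × (-0.3) = -0.216 pp.
TFP growth = 3.7 + 0.16 = 3.86%.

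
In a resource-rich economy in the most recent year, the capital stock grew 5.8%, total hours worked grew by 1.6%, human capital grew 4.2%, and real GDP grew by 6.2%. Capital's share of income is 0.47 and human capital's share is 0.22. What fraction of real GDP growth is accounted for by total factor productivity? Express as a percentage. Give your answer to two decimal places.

Labor's share = 1 − 0.47 − 0.22 = 0.31.
The capital stock: 0.47 × 5.8 = 2.726 pp.
Human capital: 0.22 × 4.2 = 0.924 pp.
Total hours worked: 0.31 × 1.6 = 0.496 pp.
TFP growth = 6.2 − 4.146 = 2.054%.
TFP share of growth = 2.054 / 6.2 × 100 = 33.129%.

33.13%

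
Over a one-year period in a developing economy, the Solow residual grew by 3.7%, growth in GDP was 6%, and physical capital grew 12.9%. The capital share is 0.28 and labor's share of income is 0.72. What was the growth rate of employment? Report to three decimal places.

Labor's share = 1 − 0.28 = 0.72.
gY = gA + 0.28×12.9 + 0.72×g.
0.72×g = 6 − 3.7 − 3.612 = -1.312.
g = -1.312 / 0.72 = -1.82222%.

-1.822%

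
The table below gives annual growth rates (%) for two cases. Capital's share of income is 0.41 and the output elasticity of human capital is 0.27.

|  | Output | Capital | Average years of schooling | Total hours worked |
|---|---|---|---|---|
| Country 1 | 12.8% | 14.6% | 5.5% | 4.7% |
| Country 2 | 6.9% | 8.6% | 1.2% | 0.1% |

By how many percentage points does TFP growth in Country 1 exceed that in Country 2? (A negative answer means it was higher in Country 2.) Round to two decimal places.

0.81 percentage points

Labor's share = 1 − 0.41 − 0.27 = 0.32.
Country 1: TFP = 12.8 − 5.986 − 1.485 − 1.504 = 3.825%.
Country 2: TFP = 6.9 − 3.526 − 0.324 − 0.032 = 3.018%.
Difference = 3.825 − (3.018) = 0.807 pp.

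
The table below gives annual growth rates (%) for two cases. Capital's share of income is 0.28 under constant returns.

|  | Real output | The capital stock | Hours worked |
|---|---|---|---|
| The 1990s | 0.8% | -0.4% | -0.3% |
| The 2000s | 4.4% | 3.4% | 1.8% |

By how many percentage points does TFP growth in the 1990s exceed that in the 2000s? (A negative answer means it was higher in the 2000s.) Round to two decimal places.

-1.02 percentage points

Labor's share = 1 − 0.28 = 0.72.
The 1990s: TFP = 0.8 + 0.112 + 0.216 = 1.128%.
The 2000s: TFP = 4.4 − 0.952 − 1.296 = 2.152%.
Difference = 1.128 − (2.152) = -1.024 pp.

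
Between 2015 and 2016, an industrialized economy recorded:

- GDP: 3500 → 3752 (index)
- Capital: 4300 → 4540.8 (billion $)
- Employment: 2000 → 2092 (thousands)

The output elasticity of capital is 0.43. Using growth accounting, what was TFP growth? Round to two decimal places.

TFP growth was 2.17%.

GDP growth = (3752 − 3500) / 3500 = 7.2%.
Capital growth = (4540.8 − 4300) / 4300 = 5.6%.
Employment growth = (2092 − 2000) / 2000 = 4.6%.
Labor's share = 1 − 0.43 = 0.57.
Capital: 0.43 × 5.6 = 2.408 pp.
Employment: 0.57 × 4.6 = 2.622 pp.
TFP growth = 7.2 − 5.03 = 2.17%.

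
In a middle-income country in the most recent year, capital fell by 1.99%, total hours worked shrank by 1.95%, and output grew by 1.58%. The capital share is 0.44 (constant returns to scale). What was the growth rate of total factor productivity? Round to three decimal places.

3.548%

Labor's share = 1 − 0.44 = 0.56.
Capital: 0.44 × (-1.99) = -0.8756 pp.
Total hours worked: 0.56 × (-1.95) = -1.092 pp.
TFP growth = 1.58 + 1.9676 = 3.5476%.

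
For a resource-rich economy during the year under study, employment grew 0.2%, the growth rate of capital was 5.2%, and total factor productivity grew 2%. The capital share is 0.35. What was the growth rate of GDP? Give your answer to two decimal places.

Labor's share = 1 − 0.35 = 0.65.
Capital: 0.35 × 5.2 = 1.82 pp.
Employment: 0.65 × 0.2 = 0.13 pp.
Output growth = 2 + 1.95 = 3.95%.

3.95%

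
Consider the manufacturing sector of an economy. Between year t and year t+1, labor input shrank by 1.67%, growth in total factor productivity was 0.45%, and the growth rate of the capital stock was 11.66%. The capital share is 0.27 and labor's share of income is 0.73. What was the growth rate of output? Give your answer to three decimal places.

Labor's share = 1 − 0.27 = 0.73.
The capital stock: 0.27 × 11.66 = 3.1482 pp.
Labor input: 0.73 × (-1.67) = -1.2191 pp.
Output growth = 0.45 + 1.9291 = 2.3791%.

2.379%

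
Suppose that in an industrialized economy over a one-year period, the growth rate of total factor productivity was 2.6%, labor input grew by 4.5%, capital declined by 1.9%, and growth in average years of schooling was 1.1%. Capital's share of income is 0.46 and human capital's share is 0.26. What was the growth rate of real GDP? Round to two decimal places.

Labor's share = 1 − 0.46 − 0.26 = 0.28.
Capital: 0.46 × (-1.9) = -0.874 pp.
Average years of schooling: 0.26 × 1.1 = 0.286 pp.
Labor input: 0.28 × 4.5 = 1.26 pp.
Output growth = 2.6 + 0.672 = 3.272%.

3.27%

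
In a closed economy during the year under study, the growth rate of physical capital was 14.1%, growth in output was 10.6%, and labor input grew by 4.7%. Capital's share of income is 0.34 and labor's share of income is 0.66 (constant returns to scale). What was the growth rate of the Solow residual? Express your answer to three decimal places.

2.704%

Labor's share = 1 − 0.34 = 0.66.
Physical capital: 0.34 × 14.1 = 4.794 pp.
Labor input: 0.66 × 4.7 = 3.102 pp.
TFP growth = 10.6 − 7.896 = 2.704%.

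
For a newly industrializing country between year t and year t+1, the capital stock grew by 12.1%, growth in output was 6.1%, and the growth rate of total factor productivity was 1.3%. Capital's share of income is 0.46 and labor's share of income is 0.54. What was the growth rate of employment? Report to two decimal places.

-1.42%

Labor's share = 1 − 0.46 = 0.54.
gY = gA + 0.46×12.1 + 0.54×g.
0.54×g = 6.1 − 1.3 − 5.566 = -0.766.
g = -0.766 / 0.54 = -1.4185%.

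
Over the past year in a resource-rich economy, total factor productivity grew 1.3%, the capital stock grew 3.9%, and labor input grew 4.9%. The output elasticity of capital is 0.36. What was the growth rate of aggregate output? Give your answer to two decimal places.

Labor's share = 1 − 0.36 = 0.64.
The capital stock: 0.36 × 3.9 = 1.404 pp.
Labor input: 0.64 × 4.9 = 3.136 pp.
Output growth = 1.3 + 4.54 = 5.84%.

5.84%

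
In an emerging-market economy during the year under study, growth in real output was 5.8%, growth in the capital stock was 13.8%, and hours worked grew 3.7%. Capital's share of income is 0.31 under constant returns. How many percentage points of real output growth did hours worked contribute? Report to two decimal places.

2.55 pp

Labor's share = 1 − 0.31 = 0.69.
Contribution = share × growth = 0.69 × 3.7 = 2.553 pp.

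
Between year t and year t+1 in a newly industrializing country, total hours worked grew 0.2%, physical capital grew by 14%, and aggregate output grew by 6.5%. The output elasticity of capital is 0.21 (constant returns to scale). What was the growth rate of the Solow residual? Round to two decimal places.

Labor's share = 1 − 0.21 = 0.79.
Physical capital: 0.21 × 14 = 2.94 pp.
Total hours worked: 0.79 × 0.2 = 0.158 pp.
TFP growth = 6.5 − 3.098 = 3.402%.

3.40%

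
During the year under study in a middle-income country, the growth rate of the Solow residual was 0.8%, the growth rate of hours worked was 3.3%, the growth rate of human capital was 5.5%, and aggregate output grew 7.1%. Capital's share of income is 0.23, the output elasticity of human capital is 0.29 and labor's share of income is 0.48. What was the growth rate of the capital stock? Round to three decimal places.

The capital stock growth was 13.570%.

Labor's share = 1 − 0.23 − 0.29 = 0.48.
gY = gA + 0.29×5.5 + 0.48×3.3 + 0.23×g.
0.23×g = 7.1 − 0.8 − 3.179 = 3.121.
g = 3.121 / 0.23 = 13.56957%.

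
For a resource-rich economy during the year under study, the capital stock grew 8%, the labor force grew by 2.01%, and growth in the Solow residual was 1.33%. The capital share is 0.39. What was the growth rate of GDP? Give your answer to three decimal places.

5.676%

Labor's share = 1 − 0.39 = 0.61.
The capital stock: 0.39 × 8 = 3.12 pp.
The labor force: 0.61 × 2.01 = 1.2261 pp.
Output growth = 1.33 + 4.3461 = 5.6761%.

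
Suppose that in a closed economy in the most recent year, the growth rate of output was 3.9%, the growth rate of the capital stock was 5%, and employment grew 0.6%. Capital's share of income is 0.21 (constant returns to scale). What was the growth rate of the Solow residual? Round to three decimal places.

2.376%

Labor's share = 1 − 0.21 = 0.79.
The capital stock: 0.21 × 5 = 1.05 pp.
Employment: 0.79 × 0.6 = 0.474 pp.
TFP growth = 3.9 − 1.524 = 2.376%.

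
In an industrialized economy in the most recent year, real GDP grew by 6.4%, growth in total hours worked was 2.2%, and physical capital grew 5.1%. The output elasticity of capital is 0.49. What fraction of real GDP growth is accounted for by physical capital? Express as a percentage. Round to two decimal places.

Physical capital accounted for 39.05% of growth.

Physical capital contributed 0.49 × 5.1 = 2.499 pp.
Share of growth = 2.499 / 6.4 × 100 = 39.0469%.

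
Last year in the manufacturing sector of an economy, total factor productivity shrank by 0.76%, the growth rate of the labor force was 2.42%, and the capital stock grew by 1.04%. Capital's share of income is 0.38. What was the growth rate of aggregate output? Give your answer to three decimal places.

1.136%

Labor's share = 1 − 0.38 = 0.62.
The capital stock: 0.38 × 1.04 = 0.3952 pp.
The labor force: 0.62 × 2.42 = 1.5004 pp.
Output growth = -0.76 + 1.8956 = 1.1356%.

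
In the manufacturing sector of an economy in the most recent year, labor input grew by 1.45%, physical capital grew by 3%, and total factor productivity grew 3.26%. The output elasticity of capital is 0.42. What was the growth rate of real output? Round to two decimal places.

Labor's share = 1 − 0.42 = 0.58.
Physical capital: 0.42 × 3 = 1.26 pp.
Labor input: 0.58 × 1.45 = 0.841 pp.
Output growth = 3.26 + 2.101 = 5.361%.

Real output growth was 5.36%.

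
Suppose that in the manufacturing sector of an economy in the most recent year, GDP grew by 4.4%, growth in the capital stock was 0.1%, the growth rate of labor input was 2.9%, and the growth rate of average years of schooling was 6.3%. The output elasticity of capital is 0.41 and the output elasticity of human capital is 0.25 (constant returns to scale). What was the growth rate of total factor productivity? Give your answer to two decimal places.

Labor's share = 1 − 0.41 − 0.25 = 0.34.
The capital stock: 0.41 × 0.1 = 0.041 pp.
Average years of schooling: 0.25 × 6.3 = 1.575 pp.
Labor input: 0.34 × 2.9 = 0.986 pp.
TFP growth = 4.4 − 2.602 = 1.798%.

Total factor productivity grew 1.80%.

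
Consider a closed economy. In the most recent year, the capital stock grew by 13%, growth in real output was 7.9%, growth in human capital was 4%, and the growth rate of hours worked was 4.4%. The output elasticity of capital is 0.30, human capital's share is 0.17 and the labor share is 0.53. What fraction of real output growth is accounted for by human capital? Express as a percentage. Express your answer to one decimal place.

Human capital contributed 0.17 × 4 = 0.68 pp.
Share of growth = 0.68 / 7.9 × 100 = 8.608%.

8.6%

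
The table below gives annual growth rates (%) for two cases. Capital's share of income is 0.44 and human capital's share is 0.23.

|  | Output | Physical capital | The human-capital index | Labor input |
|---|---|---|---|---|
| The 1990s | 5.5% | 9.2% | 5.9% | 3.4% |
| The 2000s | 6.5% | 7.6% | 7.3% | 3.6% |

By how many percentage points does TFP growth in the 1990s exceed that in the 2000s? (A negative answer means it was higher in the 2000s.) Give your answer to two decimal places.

Labor's share = 1 − 0.44 − 0.23 = 0.33.
The 1990s: TFP = 5.5 − 4.048 − 1.357 − 1.122 = -1.027%.
The 2000s: TFP = 6.5 − 3.344 − 1.679 − 1.188 = 0.289%.
Difference = -1.027 − (0.289) = -1.316 pp.

-1.32 percentage points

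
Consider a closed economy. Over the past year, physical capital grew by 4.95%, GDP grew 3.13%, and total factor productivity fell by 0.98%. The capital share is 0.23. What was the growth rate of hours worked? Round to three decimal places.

Labor's share = 1 − 0.23 = 0.77.
gY = gA + 0.23×4.95 + 0.77×g.
0.77×g = 3.13 + 0.98 − 1.1385 = 2.9715.
g = 2.9715 / 0.77 = 3.85909%.

Hours worked growth was 3.859%.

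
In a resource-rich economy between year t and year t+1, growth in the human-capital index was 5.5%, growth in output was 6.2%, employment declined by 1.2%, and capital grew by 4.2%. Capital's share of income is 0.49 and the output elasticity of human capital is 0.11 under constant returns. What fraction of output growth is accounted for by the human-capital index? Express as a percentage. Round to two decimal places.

The human-capital index contributed 0.11 × 5.5 = 0.605 pp.
Share of growth = 0.605 / 6.2 × 100 = 9.7581%.

The human-capital index accounted for 9.76% of growth.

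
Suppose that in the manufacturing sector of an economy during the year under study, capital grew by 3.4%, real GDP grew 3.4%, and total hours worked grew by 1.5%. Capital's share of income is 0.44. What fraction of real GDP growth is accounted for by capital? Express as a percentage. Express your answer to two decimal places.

Capital accounted for 44.00% of growth.

Capital contributed 0.44 × 3.4 = 1.496 pp.
Share of growth = 1.496 / 3.4 × 100 = 44%.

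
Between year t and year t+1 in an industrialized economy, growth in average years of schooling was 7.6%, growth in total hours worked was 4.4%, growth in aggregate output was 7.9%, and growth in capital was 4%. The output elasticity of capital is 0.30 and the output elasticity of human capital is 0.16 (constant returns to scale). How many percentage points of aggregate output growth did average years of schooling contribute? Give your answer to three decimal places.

Contribution = share × growth = 0.16 × 7.6 = 1.216 pp.

1.216 percentage points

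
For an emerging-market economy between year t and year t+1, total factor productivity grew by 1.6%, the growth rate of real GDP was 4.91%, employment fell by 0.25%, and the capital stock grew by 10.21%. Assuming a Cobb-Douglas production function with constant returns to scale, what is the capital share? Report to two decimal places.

gY = gA + α·gK + (1−α)·gL, so gY − gA − gL = α(gK − gL).
4.91 − 1.6 + 0.25 = α × (10.21 − (-0.25)).
3.56 = 10.46 α, so α = 0.3403.

0.34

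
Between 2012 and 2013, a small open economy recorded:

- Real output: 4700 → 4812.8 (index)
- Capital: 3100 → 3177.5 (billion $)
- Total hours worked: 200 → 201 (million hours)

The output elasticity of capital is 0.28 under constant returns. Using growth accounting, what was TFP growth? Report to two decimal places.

TFP grew 1.34%.

Real output growth = (4812.8 − 4700) / 4700 = 2.4%.
Capital growth = (3177.5 − 3100) / 3100 = 2.5%.
Total hours worked growth = (201 − 200) / 200 = 0.5%.
Labor's share = 1 − 0.28 = 0.72.
Capital: 0.28 × 2.5 = 0.7 pp.
Total hours worked: 0.72 × 0.5 = 0.36 pp.
TFP growth = 2.4 − 1.06 = 1.34%.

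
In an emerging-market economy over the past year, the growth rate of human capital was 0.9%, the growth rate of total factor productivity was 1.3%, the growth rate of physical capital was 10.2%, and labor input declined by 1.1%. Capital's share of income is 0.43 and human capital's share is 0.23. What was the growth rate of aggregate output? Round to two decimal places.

Labor's share = 1 − 0.43 − 0.23 = 0.34.
Physical capital: 0.43 × 10.2 = 4.386 pp.
Human capital: 0.23 × 0.9 = 0.207 pp.
Labor input: 0.34 × (-1.1) = -0.374 pp.
Output growth = 1.3 + 4.219 = 5.519%.

Aggregate output grew 5.52%.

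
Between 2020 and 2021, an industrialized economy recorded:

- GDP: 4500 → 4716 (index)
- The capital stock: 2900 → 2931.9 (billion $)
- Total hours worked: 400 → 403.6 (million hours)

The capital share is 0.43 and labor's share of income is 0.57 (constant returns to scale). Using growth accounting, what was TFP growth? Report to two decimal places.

TFP grew 3.81%.

GDP growth = (4716 − 4500) / 4500 = 4.8%.
The capital stock growth = (2931.9 − 2900) / 2900 = 1.1%.
Total hours worked growth = (403.6 − 400) / 400 = 0.9%.
Labor's share = 1 − 0.43 = 0.57.
The capital stock: 0.43 × 1.1 = 0.473 pp.
Total hours worked: 0.57 × 0.9 = 0.513 pp.
TFP growth = 4.8 − 0.986 = 3.814%.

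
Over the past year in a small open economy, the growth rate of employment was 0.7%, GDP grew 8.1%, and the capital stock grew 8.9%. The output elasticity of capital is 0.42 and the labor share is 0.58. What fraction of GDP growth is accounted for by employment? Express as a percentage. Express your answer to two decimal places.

Labor's share = 1 − 0.42 = 0.58.
Employment contributed 0.58 × 0.7 = 0.406 pp.
Share of growth = 0.406 / 8.1 × 100 = 5.0123%.

Employment accounted for 5.01% of growth.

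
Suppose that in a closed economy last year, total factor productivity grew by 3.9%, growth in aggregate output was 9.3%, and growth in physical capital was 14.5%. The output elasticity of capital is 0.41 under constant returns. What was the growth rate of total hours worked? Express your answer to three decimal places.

Labor's share = 1 − 0.41 = 0.59.
gY = gA + 0.41×14.5 + 0.59×g.
0.59×g = 9.3 − 3.9 − 5.945 = -0.545.
g = -0.545 / 0.59 = -0.92373%.

-0.924%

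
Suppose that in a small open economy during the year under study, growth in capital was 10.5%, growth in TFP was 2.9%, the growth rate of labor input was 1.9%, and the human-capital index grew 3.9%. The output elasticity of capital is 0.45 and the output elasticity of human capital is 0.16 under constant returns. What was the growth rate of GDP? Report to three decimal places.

GDP grew 8.990%.

Labor's share = 1 − 0.45 − 0.16 = 0.39.
Capital: 0.45 × 10.5 = 4.725 pp.
The human-capital index: 0.16 × 3.9 = 0.624 pp.
Labor input: 0.39 × 1.9 = 0.741 pp.
Output growth = 2.9 + 6.09 = 8.99%.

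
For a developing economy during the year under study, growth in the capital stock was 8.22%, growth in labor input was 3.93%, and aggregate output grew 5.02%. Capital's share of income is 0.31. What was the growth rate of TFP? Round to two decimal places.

-0.24%

Labor's share = 1 − 0.31 = 0.69.
The capital stock: 0.31 × 8.22 = 2.5482 pp.
Labor input: 0.69 × 3.93 = 2.7117 pp.
TFP growth = 5.02 − 5.2599 = -0.2399%.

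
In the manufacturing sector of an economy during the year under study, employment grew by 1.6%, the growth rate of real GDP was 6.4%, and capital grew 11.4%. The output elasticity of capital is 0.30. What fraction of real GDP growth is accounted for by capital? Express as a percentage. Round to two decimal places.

Capital accounted for 53.44% of growth.

Capital contributed 0.3 × 11.4 = 3.42 pp.
Share of growth = 3.42 / 6.4 × 100 = 53.4375%.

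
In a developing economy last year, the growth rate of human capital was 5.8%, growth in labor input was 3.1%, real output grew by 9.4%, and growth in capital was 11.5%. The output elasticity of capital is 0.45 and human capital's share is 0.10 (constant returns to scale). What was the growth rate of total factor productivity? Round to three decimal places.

Labor's share = 1 − 0.45 − 0.1 = 0.45.
Capital: 0.45 × 11.5 = 5.175 pp.
Human capital: 0.1 × 5.8 = 0.58 pp.
Labor input: 0.45 × 3.1 = 1.395 pp.
TFP growth = 9.4 − 7.15 = 2.25%.

2.250%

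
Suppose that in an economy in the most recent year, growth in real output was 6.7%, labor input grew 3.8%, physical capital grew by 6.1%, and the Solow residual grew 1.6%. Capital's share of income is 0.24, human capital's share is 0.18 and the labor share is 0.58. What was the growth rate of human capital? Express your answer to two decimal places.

Labor's share = 1 − 0.24 − 0.18 = 0.58.
gY = gA + 0.24×6.1 + 0.58×3.8 + 0.18×g.
0.18×g = 6.7 − 1.6 − 3.668 = 1.432.
g = 1.432 / 0.18 = 7.9556%.

7.96%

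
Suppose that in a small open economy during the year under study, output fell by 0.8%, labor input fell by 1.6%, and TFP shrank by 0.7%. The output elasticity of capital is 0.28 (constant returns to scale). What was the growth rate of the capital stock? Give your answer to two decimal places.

3.76%

Labor's share = 1 − 0.28 = 0.72.
gY = gA + 0.72×(-1.6) + 0.28×g.
0.28×g = -0.8 + 0.7 + 1.152 = 1.052.
g = 1.052 / 0.28 = 3.7571%.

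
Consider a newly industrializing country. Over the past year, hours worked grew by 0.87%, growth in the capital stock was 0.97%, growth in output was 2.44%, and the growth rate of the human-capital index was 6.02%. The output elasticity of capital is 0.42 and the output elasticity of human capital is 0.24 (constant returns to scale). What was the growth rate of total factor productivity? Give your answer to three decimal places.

0.292%

Labor's share = 1 − 0.42 − 0.24 = 0.34.
The capital stock: 0.42 × 0.97 = 0.4074 pp.
The human-capital index: 0.24 × 6.02 = 1.4448 pp.
Hours worked: 0.34 × 0.87 = 0.2958 pp.
TFP growth = 2.44 − 2.148 = 0.292%.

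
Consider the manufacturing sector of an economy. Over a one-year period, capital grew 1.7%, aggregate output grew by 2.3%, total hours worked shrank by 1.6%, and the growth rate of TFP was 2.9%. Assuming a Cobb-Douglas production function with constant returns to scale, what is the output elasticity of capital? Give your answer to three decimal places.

α = 0.303

gY = gA + α·gK + (1−α)·gL, so gY − gA − gL = α(gK − gL).
2.3 − 2.9 + 1.6 = α × (1.7 − (-1.6)).
1 = 3.3 α, so α = 0.30303.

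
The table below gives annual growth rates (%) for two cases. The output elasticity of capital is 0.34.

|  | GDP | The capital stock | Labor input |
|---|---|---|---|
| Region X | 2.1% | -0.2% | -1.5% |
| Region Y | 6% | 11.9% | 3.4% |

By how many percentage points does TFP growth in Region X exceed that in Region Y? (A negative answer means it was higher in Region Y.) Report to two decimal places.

Labor's share = 1 − 0.34 = 0.66.
Region X: TFP = 2.1 + 0.068 + 0.99 = 3.158%.
Region Y: TFP = 6 − 4.046 − 2.244 = -0.29%.
Difference = 3.158 − (-0.29) = 3.448 pp.

3.45 percentage points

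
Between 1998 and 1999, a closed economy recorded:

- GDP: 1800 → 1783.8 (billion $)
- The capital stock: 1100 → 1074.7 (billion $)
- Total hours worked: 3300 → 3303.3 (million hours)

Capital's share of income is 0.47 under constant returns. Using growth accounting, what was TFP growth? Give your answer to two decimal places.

GDP growth = (1783.8 − 1800) / 1800 = -0.9%.
The capital stock growth = (1074.7 − 1100) / 1100 = -2.3%.
Total hours worked growth = (3303.3 − 3300) / 3300 = 0.1%.
Labor's share = 1 − 0.47 = 0.53.
The capital stock: 0.47 × (-2.3) = -1.081 pp.
Total hours worked: 0.53 × 0.1 = 0.053 pp.
TFP growth = -0.9 + 1.028 = 0.128%.

0.13%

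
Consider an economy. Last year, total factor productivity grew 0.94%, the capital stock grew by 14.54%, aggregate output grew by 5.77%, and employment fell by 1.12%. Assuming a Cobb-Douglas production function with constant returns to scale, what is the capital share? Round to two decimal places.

α = 0.38

gY = gA + α·gK + (1−α)·gL, so gY − gA − gL = α(gK − gL).
5.77 − 0.94 + 1.12 = α × (14.54 − (-1.12)).
5.95 = 15.66 α, so α = 0.3799.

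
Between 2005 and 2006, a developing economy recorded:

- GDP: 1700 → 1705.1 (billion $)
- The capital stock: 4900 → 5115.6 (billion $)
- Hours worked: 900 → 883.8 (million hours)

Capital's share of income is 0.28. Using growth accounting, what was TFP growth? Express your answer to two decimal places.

GDP growth = (1705.1 − 1700) / 1700 = 0.3%.
The capital stock growth = (5115.6 − 4900) / 4900 = 4.4%.
Hours worked growth = (883.8 − 900) / 900 = -1.8%.
Labor's share = 1 − 0.28 = 0.72.
The capital stock: 0.28 × 4.4 = 1.232 pp.
Hours worked: 0.72 × (-1.8) = -1.296 pp.
TFP growth = 0.3 + 0.064 = 0.364%.

TFP growth was 0.36%.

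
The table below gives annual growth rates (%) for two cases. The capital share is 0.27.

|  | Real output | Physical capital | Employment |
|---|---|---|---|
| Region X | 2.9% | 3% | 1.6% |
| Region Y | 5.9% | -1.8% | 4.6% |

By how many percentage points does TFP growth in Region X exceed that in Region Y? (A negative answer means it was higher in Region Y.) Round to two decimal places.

-2.11 percentage points

Labor's share = 1 − 0.27 = 0.73.
Region X: TFP = 2.9 − 0.81 − 1.168 = 0.922%.
Region Y: TFP = 5.9 + 0.486 − 3.358 = 3.028%.
Difference = 0.922 − (3.028) = -2.106 pp.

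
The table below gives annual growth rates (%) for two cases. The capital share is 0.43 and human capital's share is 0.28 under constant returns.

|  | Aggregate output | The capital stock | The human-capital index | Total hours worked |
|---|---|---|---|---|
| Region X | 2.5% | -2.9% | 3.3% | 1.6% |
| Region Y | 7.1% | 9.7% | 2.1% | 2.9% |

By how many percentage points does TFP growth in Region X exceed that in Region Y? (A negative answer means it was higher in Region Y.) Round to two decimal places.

0.86 percentage points

Labor's share = 1 − 0.43 − 0.28 = 0.29.
Region X: TFP = 2.5 + 1.247 − 0.924 − 0.464 = 2.359%.
Region Y: TFP = 7.1 − 4.171 − 0.588 − 0.841 = 1.5%.
Difference = 2.359 − (1.5) = 0.859 pp.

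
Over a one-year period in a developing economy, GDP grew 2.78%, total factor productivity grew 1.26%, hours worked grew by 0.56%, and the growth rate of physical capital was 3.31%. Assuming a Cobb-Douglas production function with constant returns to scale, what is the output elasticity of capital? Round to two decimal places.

gY = gA + α·gK + (1−α)·gL, so gY − gA − gL = α(gK − gL).
2.78 − 1.26 − 0.56 = α × (3.31 − 0.56).
0.96 = 2.75 α, so α = 0.3491.

α = 0.35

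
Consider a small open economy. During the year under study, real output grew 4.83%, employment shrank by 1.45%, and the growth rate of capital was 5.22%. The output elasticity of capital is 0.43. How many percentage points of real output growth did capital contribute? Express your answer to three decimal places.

Contribution = share × growth = 0.43 × 5.22 = 2.2446 pp.

2.245 pp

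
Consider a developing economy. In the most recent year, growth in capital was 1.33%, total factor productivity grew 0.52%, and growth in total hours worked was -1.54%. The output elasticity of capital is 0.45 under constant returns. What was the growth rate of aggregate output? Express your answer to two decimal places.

Labor's share = 1 − 0.45 = 0.55.
Capital: 0.45 × 1.33 = 0.5985 pp.
Total hours worked: 0.55 × (-1.54) = -0.847 pp.
Output growth = 0.52 + (-0.2485) = 0.2715%.

0.27%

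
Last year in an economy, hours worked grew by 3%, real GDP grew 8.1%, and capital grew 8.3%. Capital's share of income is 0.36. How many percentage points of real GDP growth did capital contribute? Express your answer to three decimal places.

Contribution = share × growth = 0.36 × 8.3 = 2.988 pp.

2.988 pp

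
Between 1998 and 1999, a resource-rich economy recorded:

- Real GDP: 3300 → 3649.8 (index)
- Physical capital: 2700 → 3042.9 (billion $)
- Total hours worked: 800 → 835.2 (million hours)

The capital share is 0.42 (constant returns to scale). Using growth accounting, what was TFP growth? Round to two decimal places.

TFP growth was 2.71%.

Real GDP growth = (3649.8 − 3300) / 3300 = 10.6%.
Physical capital growth = (3042.9 − 2700) / 2700 = 12.7%.
Total hours worked growth = (835.2 − 800) / 800 = 4.4%.
Labor's share = 1 − 0.42 = 0.58.
Physical capital: 0.42 × 12.7 = 5.334 pp.
Total hours worked: 0.58 × 4.4 = 2.552 pp.
TFP growth = 10.6 − 7.886 = 2.714%.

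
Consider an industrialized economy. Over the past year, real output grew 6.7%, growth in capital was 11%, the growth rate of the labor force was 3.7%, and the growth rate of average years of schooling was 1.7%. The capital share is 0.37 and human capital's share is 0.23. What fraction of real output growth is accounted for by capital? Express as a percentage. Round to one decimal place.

Capital contributed 0.37 × 11 = 4.07 pp.
Share of growth = 4.07 / 6.7 × 100 = 60.746%.

Capital accounted for 60.7% of growth.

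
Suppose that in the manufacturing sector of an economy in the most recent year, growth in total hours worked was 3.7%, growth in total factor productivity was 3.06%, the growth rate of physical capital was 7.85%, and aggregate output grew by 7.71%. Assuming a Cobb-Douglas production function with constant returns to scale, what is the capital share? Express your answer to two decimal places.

The capital share is 0.23.

gY = gA + α·gK + (1−α)·gL, so gY − gA − gL = α(gK − gL).
7.71 − 3.06 − 3.7 = α × (7.85 − 3.7).
0.95 = 4.15 α, so α = 0.2289.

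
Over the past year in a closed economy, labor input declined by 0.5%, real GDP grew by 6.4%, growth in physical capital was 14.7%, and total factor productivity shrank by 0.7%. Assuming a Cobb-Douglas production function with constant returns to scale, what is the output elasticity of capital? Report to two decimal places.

gY = gA + α·gK + (1−α)·gL, so gY − gA − gL = α(gK − gL).
6.4 + 0.7 + 0.5 = α × (14.7 − (-0.5)).
7.6 = 15.2 α, so α = 0.5.

0.50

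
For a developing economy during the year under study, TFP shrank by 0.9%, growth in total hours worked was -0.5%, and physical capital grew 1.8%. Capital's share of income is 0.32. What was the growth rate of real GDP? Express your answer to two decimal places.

-0.66%

Labor's share = 1 − 0.32 = 0.68.
Physical capital: 0.32 × 1.8 = 0.576 pp.
Total hours worked: 0.68 × (-0.5) = -0.34 pp.
Output growth = -0.9 + 0.236 = -0.664%.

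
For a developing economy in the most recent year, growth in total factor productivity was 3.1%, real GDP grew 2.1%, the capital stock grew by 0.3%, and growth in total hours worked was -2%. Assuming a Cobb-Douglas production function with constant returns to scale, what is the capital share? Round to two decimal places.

gY = gA + α·gK + (1−α)·gL, so gY − gA − gL = α(gK − gL).
2.1 − 3.1 + 2 = α × (0.3 − (-2)).
1 = 2.3 α, so α = 0.4348.

α = 0.43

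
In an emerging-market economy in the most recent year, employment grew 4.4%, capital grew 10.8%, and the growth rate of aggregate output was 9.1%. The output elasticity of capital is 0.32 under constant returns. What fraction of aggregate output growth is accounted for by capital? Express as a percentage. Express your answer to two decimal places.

Capital accounted for 37.98% of growth.

Capital contributed 0.32 × 10.8 = 3.456 pp.
Share of growth = 3.456 / 9.1 × 100 = 37.978%.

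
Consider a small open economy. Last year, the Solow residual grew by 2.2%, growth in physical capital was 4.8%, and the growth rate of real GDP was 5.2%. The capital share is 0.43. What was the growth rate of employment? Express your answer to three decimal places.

1.642%

Labor's share = 1 − 0.43 = 0.57.
gY = gA + 0.43×4.8 + 0.57×g.
0.57×g = 5.2 − 2.2 − 2.064 = 0.936.
g = 0.936 / 0.57 = 1.64211%.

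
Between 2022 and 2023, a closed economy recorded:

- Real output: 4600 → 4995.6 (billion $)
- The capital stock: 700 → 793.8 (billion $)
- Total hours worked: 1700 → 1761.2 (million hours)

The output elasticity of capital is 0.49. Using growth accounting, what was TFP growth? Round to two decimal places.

TFP growth was 0.20%.

Real output growth = (4995.6 − 4600) / 4600 = 8.6%.
The capital stock growth = (793.8 − 700) / 700 = 13.4%.
Total hours worked growth = (1761.2 − 1700) / 1700 = 3.6%.
Labor's share = 1 − 0.49 = 0.51.
The capital stock: 0.49 × 13.4 = 6.566 pp.
Total hours worked: 0.51 × 3.6 = 1.836 pp.
TFP growth = 8.6 − 8.402 = 0.198%.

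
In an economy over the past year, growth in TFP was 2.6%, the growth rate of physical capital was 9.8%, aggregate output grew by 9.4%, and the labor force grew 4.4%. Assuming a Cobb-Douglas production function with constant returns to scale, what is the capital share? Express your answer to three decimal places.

gY = gA + α·gK + (1−α)·gL, so gY − gA − gL = α(gK − gL).
9.4 − 2.6 − 4.4 = α × (9.8 − 4.4).
2.4 = 5.4 α, so α = 0.44444.

α = 0.444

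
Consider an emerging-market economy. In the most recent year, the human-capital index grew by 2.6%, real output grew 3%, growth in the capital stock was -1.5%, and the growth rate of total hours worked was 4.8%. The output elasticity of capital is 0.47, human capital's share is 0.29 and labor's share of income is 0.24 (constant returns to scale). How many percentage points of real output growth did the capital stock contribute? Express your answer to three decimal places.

Contribution = share × growth = 0.47 × (-1.5) = -0.705 pp.

-0.705 percentage points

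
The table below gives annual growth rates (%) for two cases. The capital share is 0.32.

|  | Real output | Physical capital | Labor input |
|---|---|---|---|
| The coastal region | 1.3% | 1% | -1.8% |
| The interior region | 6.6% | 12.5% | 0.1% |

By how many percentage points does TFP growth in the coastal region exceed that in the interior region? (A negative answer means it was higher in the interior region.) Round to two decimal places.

-0.33 percentage points

Labor's share = 1 − 0.32 = 0.68.
The coastal region: TFP = 1.3 − 0.32 + 1.224 = 2.204%.
The interior region: TFP = 6.6 − 4 − 0.068 = 2.532%.
Difference = 2.204 − (2.532) = -0.328 pp.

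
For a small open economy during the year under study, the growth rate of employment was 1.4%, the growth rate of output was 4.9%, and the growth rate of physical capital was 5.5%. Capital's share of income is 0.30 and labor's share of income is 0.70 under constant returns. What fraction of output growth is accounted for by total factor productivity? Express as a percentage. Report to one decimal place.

Labor's share = 1 − 0.3 = 0.7.
Physical capital: 0.3 × 5.5 = 1.65 pp.
Employment: 0.7 × 1.4 = 0.98 pp.
TFP growth = 4.9 − 2.63 = 2.27%.
TFP share of growth = 2.27 / 4.9 × 100 = 46.327%.

Total factor productivity accounted for 46.3% of growth.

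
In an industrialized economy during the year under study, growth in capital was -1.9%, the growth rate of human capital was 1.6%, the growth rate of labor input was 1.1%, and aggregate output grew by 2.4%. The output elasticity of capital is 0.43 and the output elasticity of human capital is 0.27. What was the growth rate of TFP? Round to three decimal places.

TFP grew 2.455%.

Labor's share = 1 − 0.43 − 0.27 = 0.3.
Capital: 0.43 × (-1.9) = -0.817 pp.
Human capital: 0.27 × 1.6 = 0.432 pp.
Labor input: 0.3 × 1.1 = 0.33 pp.
TFP growth = 2.4 + 0.055 = 2.455%.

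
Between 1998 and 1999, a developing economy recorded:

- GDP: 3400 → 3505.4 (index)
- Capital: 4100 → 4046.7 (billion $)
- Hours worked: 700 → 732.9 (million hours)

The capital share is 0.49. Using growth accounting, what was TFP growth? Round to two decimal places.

TFP growth was 1.34%.

GDP growth = (3505.4 − 3400) / 3400 = 3.1%.
Capital growth = (4046.7 − 4100) / 4100 = -1.3%.
Hours worked growth = (732.9 − 700) / 700 = 4.7%.
Labor's share = 1 − 0.49 = 0.51.
Capital: 0.49 × (-1.3) = -0.637 pp.
Hours worked: 0.51 × 4.7 = 2.397 pp.
TFP growth = 3.1 − 1.76 = 1.34%.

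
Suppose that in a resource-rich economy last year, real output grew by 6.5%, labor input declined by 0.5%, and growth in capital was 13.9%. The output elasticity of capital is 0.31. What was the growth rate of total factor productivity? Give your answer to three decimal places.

Total factor productivity growth was 2.536%.

Labor's share = 1 − 0.31 = 0.69.
Capital: 0.31 × 13.9 = 4.309 pp.
Labor input: 0.69 × (-0.5) = -0.345 pp.
TFP growth = 6.5 − 3.964 = 2.536%.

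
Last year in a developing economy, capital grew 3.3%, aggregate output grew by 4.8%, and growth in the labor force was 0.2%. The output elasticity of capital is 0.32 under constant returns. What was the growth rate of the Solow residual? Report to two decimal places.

Labor's share = 1 − 0.32 = 0.68.
Capital: 0.32 × 3.3 = 1.056 pp.
The labor force: 0.68 × 0.2 = 0.136 pp.
TFP growth = 4.8 − 1.192 = 3.608%.

The Solow residual grew 3.61%.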